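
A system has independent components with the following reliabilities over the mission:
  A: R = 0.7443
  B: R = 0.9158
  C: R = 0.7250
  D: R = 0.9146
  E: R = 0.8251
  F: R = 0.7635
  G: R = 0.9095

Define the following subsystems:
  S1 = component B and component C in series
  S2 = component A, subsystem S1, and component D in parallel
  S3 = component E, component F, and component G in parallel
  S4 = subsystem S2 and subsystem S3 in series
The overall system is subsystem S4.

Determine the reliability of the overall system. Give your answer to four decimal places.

0.9889

Series (B and C): 0.915800 × 0.725000 = 0.663955
Parallel (A, [0.663955], and D): 1 − (1 − 0.744300)(1 − 0.663955)(1 − 0.914600) = 0.992662
Parallel (E, F, and G): 1 − (1 − 0.825100)(1 − 0.763500)(1 − 0.909500) = 0.996257
Series ([0.992662] and [0.996257]): 0.992662 × 0.996257 = 0.9889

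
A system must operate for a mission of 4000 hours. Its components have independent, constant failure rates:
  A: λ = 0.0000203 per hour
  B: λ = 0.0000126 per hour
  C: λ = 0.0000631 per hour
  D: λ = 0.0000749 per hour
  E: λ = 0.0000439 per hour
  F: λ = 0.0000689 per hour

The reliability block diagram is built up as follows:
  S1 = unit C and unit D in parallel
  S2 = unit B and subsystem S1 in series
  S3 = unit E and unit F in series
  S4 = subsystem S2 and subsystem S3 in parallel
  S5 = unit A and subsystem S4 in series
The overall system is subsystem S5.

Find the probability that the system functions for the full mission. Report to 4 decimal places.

0.8872

R(A) = exp(−0.0000203 × 4000) = 0.922009
R(B) = exp(−0.0000126 × 4000) = 0.950849
R(C) = exp(−0.0000631 × 4000) = 0.776934
R(D) = exp(−0.0000749 × 4000) = 0.741115
R(E) = exp(−0.0000439 × 4000) = 0.838953
R(F) = exp(−0.0000689 × 4000) = 0.759117
Parallel (C and D): 1 − (1 − 0.776934)(1 − 0.741115) = 0.942252
Series (B and [0.942252]): 0.950849 × 0.942252 = 0.895939
Series (E and F): 0.838953 × 0.759117 = 0.636863
Parallel ([0.895939] and [0.636863]): 1 − (1 − 0.895939)(1 − 0.636863) = 0.962212
Series (A and [0.962212]): 0.922009 × 0.962212 = 0.8872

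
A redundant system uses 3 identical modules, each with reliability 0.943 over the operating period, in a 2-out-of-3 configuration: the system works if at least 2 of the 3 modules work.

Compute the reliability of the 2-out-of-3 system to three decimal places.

R = Σ_{i=2}^{3} C(3,i) p^i (1−p)^{3−i} with p = 0.943
C(3,2)·0.943^2·0.057^1 = 0.15206
C(3,3)·0.943^3·0.057^0 = 0.83856
Sum = 0.991

0.991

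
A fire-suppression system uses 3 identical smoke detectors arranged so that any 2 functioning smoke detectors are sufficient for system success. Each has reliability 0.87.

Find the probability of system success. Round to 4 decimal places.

R = Σ_{i=2}^{3} C(3,i) p^i (1−p)^{3−i} with p = 0.87
C(3,2)·0.87^2·0.13^1 = 0.295191
C(3,3)·0.87^3·0.13^0 = 0.658503
Sum = 0.9537

0.9537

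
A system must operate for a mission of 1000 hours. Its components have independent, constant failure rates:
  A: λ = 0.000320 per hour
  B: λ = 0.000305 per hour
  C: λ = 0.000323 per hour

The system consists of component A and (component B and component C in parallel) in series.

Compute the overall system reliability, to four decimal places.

0.6735

R(A) = exp(−0.000320 × 1000) = 0.726149
R(B) = exp(−0.000305 × 1000) = 0.737123
R(C) = exp(−0.000323 × 1000) = 0.723974
Parallel (B and C): 1 − (1 − 0.737123)(1 − 0.723974) = 0.927439
Series (A and [0.927439]): 0.726149 × 0.927439 = 0.6735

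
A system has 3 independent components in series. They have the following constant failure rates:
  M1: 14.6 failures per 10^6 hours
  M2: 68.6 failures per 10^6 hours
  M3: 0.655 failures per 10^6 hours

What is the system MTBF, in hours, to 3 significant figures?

Series of exponential components: λ_sys = Σ λ_i
λ_sys = 0.0000146 + 0.0000686 + 0.000000655 = 8.3855e-05 /h
MTBF = 1 / λ_sys = 11900 h

11900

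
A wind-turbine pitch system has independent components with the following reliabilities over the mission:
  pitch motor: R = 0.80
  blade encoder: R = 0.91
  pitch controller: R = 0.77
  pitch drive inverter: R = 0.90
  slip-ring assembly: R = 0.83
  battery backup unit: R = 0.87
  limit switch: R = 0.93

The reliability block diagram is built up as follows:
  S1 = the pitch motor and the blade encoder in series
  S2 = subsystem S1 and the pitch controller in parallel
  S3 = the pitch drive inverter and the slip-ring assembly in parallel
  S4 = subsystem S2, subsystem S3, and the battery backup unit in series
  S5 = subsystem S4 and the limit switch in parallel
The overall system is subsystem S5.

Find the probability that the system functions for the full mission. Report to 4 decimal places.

0.9861

Series (pitch motor and blade encoder): 0.800000 × 0.910000 = 0.728000
Parallel ([0.728000] and pitch controller): 1 − (1 − 0.728000)(1 − 0.770000) = 0.937440
Parallel (pitch drive inverter and slip-ring assembly): 1 − (1 − 0.900000)(1 − 0.830000) = 0.983000
Series ([0.937440], [0.983000], and battery backup unit): 0.937440 × 0.983000 × 0.870000 = 0.801708
Parallel ([0.801708] and limit switch): 1 − (1 − 0.801708)(1 − 0.930000) = 0.9861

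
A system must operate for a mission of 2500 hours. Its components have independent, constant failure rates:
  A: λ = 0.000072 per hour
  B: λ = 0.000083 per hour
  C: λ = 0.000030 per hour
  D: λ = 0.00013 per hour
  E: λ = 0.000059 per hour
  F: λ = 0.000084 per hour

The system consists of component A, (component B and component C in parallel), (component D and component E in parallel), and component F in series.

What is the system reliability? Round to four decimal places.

R(A) = exp(−0.000072 × 2500) = 0.835270
R(B) = exp(−0.000083 × 2500) = 0.812613
R(C) = exp(−0.000030 × 2500) = 0.927743
R(D) = exp(−0.00013 × 2500) = 0.722527
R(E) = exp(−0.000059 × 2500) = 0.862862
R(F) = exp(−0.000084 × 2500) = 0.810584
Parallel (B and C): 1 − (1 − 0.812613)(1 − 0.927743) = 0.986460
Parallel (D and E): 1 − (1 − 0.722527)(1 − 0.862862) = 0.961948
Series (A, [0.986460], [0.961948], and F): 0.835270 × 0.986460 × 0.961948 × 0.810584 = 0.6425

0.6425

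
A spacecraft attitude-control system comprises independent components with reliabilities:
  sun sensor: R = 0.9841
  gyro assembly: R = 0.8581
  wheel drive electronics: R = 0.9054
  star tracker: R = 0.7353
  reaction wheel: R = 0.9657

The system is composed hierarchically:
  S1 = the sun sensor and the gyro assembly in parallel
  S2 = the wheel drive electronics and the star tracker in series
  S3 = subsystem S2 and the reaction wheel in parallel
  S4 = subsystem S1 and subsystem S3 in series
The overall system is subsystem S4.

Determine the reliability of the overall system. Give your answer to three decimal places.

Parallel (sun sensor and gyro assembly): 1 − (1 − 0.98410)(1 − 0.85810) = 0.99774
Series (wheel drive electronics and star tracker): 0.90540 × 0.73530 = 0.66574
Parallel ([0.66574] and reaction wheel): 1 − (1 − 0.66574)(1 − 0.96570) = 0.98853
Series ([0.99774] and [0.98853]): 0.99774 × 0.98853 = 0.986

0.986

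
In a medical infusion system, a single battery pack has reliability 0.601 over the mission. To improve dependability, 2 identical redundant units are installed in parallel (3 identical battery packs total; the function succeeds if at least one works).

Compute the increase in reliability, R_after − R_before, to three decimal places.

R_before = 0.601
R_after = 1 − (1 − 0.601)^3 = 0.936
ΔR = 0.936 − 0.601 = 0.335

0.335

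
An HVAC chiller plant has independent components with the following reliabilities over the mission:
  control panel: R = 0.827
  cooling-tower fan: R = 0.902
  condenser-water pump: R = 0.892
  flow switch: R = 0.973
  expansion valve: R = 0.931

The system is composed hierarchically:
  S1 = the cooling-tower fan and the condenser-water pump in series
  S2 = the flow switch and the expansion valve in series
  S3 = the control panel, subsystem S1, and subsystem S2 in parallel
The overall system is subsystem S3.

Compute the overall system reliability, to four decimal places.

Series (cooling-tower fan and condenser-water pump): 0.902000 × 0.892000 = 0.804584
Series (flow switch and expansion valve): 0.973000 × 0.931000 = 0.905863
Parallel (control panel, [0.804584], and [0.905863]): 1 − (1 − 0.827000)(1 − 0.804584)(1 − 0.905863) = 0.9968

0.9968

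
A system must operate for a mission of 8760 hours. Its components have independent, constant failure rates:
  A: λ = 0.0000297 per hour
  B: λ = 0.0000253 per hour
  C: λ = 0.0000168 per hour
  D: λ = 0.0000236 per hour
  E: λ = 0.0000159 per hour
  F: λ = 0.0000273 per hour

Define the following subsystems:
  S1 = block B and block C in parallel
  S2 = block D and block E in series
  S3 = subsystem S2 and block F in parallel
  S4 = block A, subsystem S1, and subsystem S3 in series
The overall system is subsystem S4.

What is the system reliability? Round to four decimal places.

R(A) = exp(−0.0000297 × 8760) = 0.770919
R(B) = exp(−0.0000253 × 8760) = 0.801213
R(C) = exp(−0.0000168 × 8760) = 0.863149
R(D) = exp(−0.0000236 × 8760) = 0.813234
R(E) = exp(−0.0000159 × 8760) = 0.869981
R(F) = exp(−0.0000273 × 8760) = 0.787298
Parallel (B and C): 1 − (1 − 0.801213)(1 − 0.863149) = 0.972796
Series (D and E): 0.813234 × 0.869981 = 0.707498
Parallel ([0.707498] and F): 1 − (1 − 0.707498)(1 − 0.787298) = 0.937784
Series (A, [0.972796], and [0.937784]): 0.770919 × 0.972796 × 0.937784 = 0.7033

0.7033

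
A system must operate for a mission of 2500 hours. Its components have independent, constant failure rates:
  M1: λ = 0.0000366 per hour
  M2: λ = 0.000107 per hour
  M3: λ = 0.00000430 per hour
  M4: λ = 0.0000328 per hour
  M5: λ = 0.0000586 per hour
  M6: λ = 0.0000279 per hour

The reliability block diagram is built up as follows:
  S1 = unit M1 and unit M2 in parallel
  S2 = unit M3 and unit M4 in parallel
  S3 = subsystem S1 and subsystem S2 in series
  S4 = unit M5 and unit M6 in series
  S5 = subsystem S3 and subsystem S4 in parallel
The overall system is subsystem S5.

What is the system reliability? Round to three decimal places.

R(M1) = exp(−0.0000366 × 2500) = 0.91256
R(M2) = exp(−0.000107 × 2500) = 0.76529
R(M3) = exp(−0.00000430 × 2500) = 0.98931
R(M4) = exp(−0.0000328 × 2500) = 0.92127
R(M5) = exp(−0.0000586 × 2500) = 0.86373
R(M6) = exp(−0.0000279 × 2500) = 0.93263
Parallel (M1 and M2): 1 − (1 − 0.91256)(1 − 0.76529) = 0.97948
Parallel (M3 and M4): 1 − (1 − 0.98931)(1 − 0.92127) = 0.99916
Series ([0.97948] and [0.99916]): 0.97948 × 0.99916 = 0.97866
Series (M5 and M6): 0.86373 × 0.93263 = 0.80554
Parallel ([0.97866] and [0.80554]): 1 − (1 − 0.97866)(1 − 0.80554) = 0.996

0.996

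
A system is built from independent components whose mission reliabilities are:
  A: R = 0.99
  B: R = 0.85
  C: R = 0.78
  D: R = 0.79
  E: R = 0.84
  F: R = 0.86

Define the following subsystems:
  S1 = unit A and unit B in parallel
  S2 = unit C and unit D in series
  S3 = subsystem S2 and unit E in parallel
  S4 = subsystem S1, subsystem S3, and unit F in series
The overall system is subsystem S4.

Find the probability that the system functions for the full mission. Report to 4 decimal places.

0.8060

Parallel (A and B): 1 − (1 − 0.990000)(1 − 0.850000) = 0.998500
Series (C and D): 0.780000 × 0.790000 = 0.616200
Parallel ([0.616200] and E): 1 − (1 − 0.616200)(1 − 0.840000) = 0.938592
Series ([0.998500], [0.938592], and F): 0.998500 × 0.938592 × 0.860000 = 0.8060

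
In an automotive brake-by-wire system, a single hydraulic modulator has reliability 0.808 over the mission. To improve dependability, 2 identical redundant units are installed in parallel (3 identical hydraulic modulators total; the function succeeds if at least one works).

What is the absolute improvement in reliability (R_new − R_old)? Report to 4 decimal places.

R_before = 0.808
R_after = 1 − (1 − 0.808)^3 = 0.9929
ΔR = 0.9929 − 0.808 = 0.1849

0.1849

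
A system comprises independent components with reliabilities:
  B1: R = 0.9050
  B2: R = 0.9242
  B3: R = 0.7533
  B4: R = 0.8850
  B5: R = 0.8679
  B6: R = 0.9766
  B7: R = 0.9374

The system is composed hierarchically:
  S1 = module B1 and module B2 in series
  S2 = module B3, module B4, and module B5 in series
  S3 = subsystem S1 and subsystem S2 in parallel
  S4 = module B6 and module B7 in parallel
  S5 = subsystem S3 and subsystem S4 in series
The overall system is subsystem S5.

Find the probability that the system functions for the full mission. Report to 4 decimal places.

0.9297

Series (B1 and B2): 0.905000 × 0.924200 = 0.836401
Series (B3, B4, and B5): 0.753300 × 0.885000 × 0.867900 = 0.578603
Parallel ([0.836401] and [0.578603]): 1 − (1 − 0.836401)(1 − 0.578603) = 0.931060
Parallel (B6 and B7): 1 − (1 − 0.976600)(1 − 0.937400) = 0.998535
Series ([0.931060] and [0.998535]): 0.931060 × 0.998535 = 0.9297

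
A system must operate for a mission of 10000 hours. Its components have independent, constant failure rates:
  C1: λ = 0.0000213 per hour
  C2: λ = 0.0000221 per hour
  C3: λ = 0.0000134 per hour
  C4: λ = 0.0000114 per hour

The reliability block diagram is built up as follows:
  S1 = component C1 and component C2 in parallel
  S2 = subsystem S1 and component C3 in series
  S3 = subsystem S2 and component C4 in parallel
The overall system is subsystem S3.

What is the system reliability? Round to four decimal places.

0.9829

R(C1) = exp(−0.0000213 × 10000) = 0.808156
R(C2) = exp(−0.0000221 × 10000) = 0.801717
R(C3) = exp(−0.0000134 × 10000) = 0.874590
R(C4) = exp(−0.0000114 × 10000) = 0.892258
Parallel (C1 and C2): 1 − (1 − 0.808156)(1 − 0.801717) = 0.961961
Series ([0.961961] and C3): 0.961961 × 0.874590 = 0.841321
Parallel ([0.841321] and C4): 1 − (1 − 0.841321)(1 − 0.892258) = 0.9829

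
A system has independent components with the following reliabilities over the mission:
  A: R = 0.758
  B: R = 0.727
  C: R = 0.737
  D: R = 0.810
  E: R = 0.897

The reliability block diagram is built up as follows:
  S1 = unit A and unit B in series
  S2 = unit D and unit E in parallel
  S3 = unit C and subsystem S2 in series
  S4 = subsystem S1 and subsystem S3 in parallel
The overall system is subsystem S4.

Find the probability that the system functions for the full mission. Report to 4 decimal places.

Series (A and B): 0.758000 × 0.727000 = 0.551066
Parallel (D and E): 1 − (1 − 0.810000)(1 − 0.897000) = 0.980430
Series (C and [0.980430]): 0.737000 × 0.980430 = 0.722577
Parallel ([0.551066] and [0.722577]): 1 − (1 − 0.551066)(1 − 0.722577) = 0.8755

0.8755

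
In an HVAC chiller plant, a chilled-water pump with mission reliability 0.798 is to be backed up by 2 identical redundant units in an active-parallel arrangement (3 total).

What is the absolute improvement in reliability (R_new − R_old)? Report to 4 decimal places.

0.1938

R_before = 0.798
R_after = 1 − (1 − 0.798)^3 = 0.9918
ΔR = 0.9918 − 0.798 = 0.1938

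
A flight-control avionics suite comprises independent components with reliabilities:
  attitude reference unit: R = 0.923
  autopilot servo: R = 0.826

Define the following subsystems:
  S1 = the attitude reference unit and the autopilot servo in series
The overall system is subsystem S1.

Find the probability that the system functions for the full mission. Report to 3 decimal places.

0.762

Series (attitude reference unit and autopilot servo): 0.92300 × 0.82600 = 0.762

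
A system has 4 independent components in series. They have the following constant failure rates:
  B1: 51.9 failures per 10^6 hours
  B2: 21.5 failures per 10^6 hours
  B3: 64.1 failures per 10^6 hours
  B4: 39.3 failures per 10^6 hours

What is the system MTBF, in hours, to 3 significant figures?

5660

Series of exponential components: λ_sys = Σ λ_i
λ_sys = 0.0000519 + 0.0000215 + 0.0000641 + 0.0000393 = 1.7680e-04 /h
MTBF = 1 / λ_sys = 5660 h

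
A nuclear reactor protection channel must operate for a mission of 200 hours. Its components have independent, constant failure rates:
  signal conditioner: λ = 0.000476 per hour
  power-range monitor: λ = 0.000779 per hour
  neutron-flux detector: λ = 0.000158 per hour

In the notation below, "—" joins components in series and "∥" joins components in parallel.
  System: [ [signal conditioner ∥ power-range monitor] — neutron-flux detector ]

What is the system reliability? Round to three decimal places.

R(signal conditioner) = exp(−0.000476 × 200) = 0.90919
R(power-range monitor) = exp(−0.000779 × 200) = 0.85573
R(neutron-flux detector) = exp(−0.000158 × 200) = 0.96889
Parallel (signal conditioner and power-range monitor): 1 − (1 − 0.90919)(1 − 0.85573) = 0.98690
Series ([0.98690] and neutron-flux detector): 0.98690 × 0.96889 = 0.956

0.956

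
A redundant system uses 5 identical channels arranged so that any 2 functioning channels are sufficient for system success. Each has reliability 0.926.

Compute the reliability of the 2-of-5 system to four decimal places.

0.9999

R = Σ_{i=2}^{5} C(5,i) p^i (1−p)^{5−i} with p = 0.926
C(5,2)·0.926^2·0.074^3 = 0.003475
C(5,3)·0.926^3·0.074^2 = 0.043481
C(5,4)·0.926^4·0.074^1 = 0.272048
C(5,5)·0.926^5·0.074^0 = 0.680855
Sum = 0.9999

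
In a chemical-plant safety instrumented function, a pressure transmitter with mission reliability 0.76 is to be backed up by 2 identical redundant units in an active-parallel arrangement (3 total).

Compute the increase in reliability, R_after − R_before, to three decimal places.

0.226

R_before = 0.76
R_after = 1 − (1 − 0.76)^3 = 0.986
ΔR = 0.986 − 0.76 = 0.226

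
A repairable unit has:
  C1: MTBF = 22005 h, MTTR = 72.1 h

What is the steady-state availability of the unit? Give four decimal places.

0.9967

A(C1) = MTBF/(MTBF+MTTR) = 22005/(22005+72.1) = 0.9967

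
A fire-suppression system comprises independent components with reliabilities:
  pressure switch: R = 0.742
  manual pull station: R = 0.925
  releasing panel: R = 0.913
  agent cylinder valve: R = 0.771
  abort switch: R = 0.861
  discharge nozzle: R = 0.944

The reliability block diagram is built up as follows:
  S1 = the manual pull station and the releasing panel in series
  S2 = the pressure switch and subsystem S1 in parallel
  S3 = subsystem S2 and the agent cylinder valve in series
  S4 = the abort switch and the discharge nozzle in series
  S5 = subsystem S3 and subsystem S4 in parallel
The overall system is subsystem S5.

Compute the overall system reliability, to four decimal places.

Series (manual pull station and releasing panel): 0.925000 × 0.913000 = 0.844525
Parallel (pressure switch and [0.844525]): 1 − (1 − 0.742000)(1 − 0.844525) = 0.959887
Series ([0.959887] and agent cylinder valve): 0.959887 × 0.771000 = 0.740073
Series (abort switch and discharge nozzle): 0.861000 × 0.944000 = 0.812784
Parallel ([0.740073] and [0.812784]): 1 − (1 − 0.740073)(1 − 0.812784) = 0.9513

0.9513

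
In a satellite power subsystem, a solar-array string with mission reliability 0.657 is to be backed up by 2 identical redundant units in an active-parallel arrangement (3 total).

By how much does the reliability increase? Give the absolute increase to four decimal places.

0.3026

R_before = 0.657
R_after = 1 − (1 − 0.657)^3 = 0.9596
ΔR = 0.9596 − 0.657 = 0.3026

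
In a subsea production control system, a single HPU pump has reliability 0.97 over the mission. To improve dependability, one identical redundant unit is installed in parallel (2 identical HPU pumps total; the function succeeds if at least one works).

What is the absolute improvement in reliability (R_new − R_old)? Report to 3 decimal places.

0.029

R_before = 0.97
R_after = 1 − (1 − 0.97)^2 = 0.999
ΔR = 0.999 − 0.97 = 0.029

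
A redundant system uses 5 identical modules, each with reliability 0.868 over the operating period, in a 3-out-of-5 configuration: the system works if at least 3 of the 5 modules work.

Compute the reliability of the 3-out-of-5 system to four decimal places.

R = Σ_{i=3}^{5} C(5,i) p^i (1−p)^{5−i} with p = 0.868
C(5,3)·0.868^3·0.132^2 = 0.113948
C(5,4)·0.868^4·0.132^1 = 0.374647
C(5,5)·0.868^5·0.132^0 = 0.492718
Sum = 0.9813

0.9813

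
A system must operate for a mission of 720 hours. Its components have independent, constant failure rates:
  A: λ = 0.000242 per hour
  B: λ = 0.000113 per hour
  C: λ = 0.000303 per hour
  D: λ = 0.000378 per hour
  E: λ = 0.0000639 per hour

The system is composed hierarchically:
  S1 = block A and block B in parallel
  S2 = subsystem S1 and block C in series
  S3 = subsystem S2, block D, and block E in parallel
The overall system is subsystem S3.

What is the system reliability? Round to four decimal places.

0.9978

R(A) = exp(−0.000242 × 720) = 0.840095
R(B) = exp(−0.000113 × 720) = 0.921862
R(C) = exp(−0.000303 × 720) = 0.803997
R(D) = exp(−0.000378 × 720) = 0.761732
R(E) = exp(−0.0000639 × 720) = 0.955034
Parallel (A and B): 1 − (1 − 0.840095)(1 − 0.921862) = 0.987505
Series ([0.987505] and C): 0.987505 × 0.803997 = 0.793951
Parallel ([0.793951], D, and E): 1 − (1 − 0.793951)(1 − 0.761732)(1 − 0.955034) = 0.9978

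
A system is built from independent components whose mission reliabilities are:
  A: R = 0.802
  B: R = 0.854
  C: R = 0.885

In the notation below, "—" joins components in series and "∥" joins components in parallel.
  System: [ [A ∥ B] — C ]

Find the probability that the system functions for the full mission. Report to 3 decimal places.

0.859

Parallel (A and B): 1 − (1 − 0.80200)(1 − 0.85400) = 0.97109
Series ([0.97109] and C): 0.97109 × 0.88500 = 0.859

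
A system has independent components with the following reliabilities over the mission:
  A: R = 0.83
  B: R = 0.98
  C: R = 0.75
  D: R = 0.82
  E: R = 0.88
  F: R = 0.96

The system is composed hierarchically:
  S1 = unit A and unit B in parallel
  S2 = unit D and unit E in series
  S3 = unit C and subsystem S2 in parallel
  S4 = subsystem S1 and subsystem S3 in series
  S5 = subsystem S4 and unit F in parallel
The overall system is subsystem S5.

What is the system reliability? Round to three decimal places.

0.997

Parallel (A and B): 1 − (1 − 0.83000)(1 − 0.98000) = 0.99660
Series (D and E): 0.82000 × 0.88000 = 0.72160
Parallel (C and [0.72160]): 1 − (1 − 0.75000)(1 − 0.72160) = 0.93040
Series ([0.99660] and [0.93040]): 0.99660 × 0.93040 = 0.92724
Parallel ([0.92724] and F): 1 − (1 − 0.92724)(1 − 0.96000) = 0.997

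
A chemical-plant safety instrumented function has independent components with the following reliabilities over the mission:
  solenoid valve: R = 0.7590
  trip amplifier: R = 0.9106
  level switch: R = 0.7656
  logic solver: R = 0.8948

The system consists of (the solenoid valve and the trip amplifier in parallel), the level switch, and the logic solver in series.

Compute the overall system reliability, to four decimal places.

0.6703

Parallel (solenoid valve and trip amplifier): 1 − (1 − 0.759000)(1 − 0.910600) = 0.978455
Series ([0.978455], level switch, and logic solver): 0.978455 × 0.765600 × 0.894800 = 0.6703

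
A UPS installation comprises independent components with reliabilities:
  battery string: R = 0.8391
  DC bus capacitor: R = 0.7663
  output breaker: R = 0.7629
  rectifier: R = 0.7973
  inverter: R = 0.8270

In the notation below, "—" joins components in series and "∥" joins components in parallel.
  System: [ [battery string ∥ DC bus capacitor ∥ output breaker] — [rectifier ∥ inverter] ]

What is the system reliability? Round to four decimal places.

0.9563

Parallel (battery string, DC bus capacitor, and output breaker): 1 − (1 − 0.839100)(1 − 0.766300)(1 − 0.762900) = 0.991084
Parallel (rectifier and inverter): 1 − (1 − 0.797300)(1 − 0.827000) = 0.964933
Series ([0.991084] and [0.964933]): 0.991084 × 0.964933 = 0.9563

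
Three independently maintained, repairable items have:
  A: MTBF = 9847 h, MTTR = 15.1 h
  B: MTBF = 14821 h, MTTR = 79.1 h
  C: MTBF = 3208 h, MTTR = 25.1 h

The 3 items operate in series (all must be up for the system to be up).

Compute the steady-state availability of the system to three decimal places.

0.985

A(A) = MTBF/(MTBF+MTTR) = 9847/(9847+15.1) = 0.998469
A(B) = MTBF/(MTBF+MTTR) = 14821/(14821+79.1) = 0.994691
A(C) = MTBF/(MTBF+MTTR) = 3208/(3208+25.1) = 0.992237
Series availability: 0.998469 × 0.994691 × 0.992237 = 0.985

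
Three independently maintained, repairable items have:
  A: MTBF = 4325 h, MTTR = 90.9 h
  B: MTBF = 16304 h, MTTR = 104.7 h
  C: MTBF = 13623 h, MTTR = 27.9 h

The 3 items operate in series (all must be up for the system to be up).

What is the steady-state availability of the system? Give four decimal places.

0.9712

A(A) = MTBF/(MTBF+MTTR) = 4325/(4325+90.9) = 0.979415
A(B) = MTBF/(MTBF+MTTR) = 16304/(16304+104.7) = 0.993619
A(C) = MTBF/(MTBF+MTTR) = 13623/(13623+27.9) = 0.997956
Series availability: 0.979415 × 0.993619 × 0.997956 = 0.9712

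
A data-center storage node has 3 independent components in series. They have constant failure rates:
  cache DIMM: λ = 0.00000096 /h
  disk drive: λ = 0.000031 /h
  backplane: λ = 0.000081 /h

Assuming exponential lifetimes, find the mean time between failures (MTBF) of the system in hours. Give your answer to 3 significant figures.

Series of exponential components: λ_sys = Σ λ_i
λ_sys = 0.00000096 + 0.000031 + 0.000081 = 1.1296e-04 /h
MTBF = 1 / λ_sys = 8850 h

8850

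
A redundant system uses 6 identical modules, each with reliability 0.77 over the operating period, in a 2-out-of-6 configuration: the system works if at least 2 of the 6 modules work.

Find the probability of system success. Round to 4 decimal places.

0.9969

R = Σ_{i=2}^{6} C(6,i) p^i (1−p)^{6−i} with p = 0.77
C(6,2)·0.77^2·0.23^4 = 0.024888
C(6,3)·0.77^3·0.23^3 = 0.111093
C(6,4)·0.77^4·0.23^2 = 0.278939
C(6,5)·0.77^5·0.23^1 = 0.373536
C(6,6)·0.77^6·0.23^0 = 0.208422
Sum = 0.9969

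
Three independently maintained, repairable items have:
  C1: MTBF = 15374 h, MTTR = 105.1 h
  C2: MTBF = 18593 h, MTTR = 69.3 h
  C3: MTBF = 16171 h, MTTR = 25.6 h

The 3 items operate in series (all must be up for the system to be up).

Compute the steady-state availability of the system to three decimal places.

0.988

A(C1) = MTBF/(MTBF+MTTR) = 15374/(15374+105.1) = 0.993210
A(C2) = MTBF/(MTBF+MTTR) = 18593/(18593+69.3) = 0.996287
A(C3) = MTBF/(MTBF+MTTR) = 16171/(16171+25.6) = 0.998419
Series availability: 0.993210 × 0.996287 × 0.998419 = 0.988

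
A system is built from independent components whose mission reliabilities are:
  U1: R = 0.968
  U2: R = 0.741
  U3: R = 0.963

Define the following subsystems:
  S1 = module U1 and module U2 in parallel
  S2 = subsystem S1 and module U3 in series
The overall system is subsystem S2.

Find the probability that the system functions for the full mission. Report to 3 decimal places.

0.955

Parallel (U1 and U2): 1 − (1 − 0.96800)(1 − 0.74100) = 0.99171
Series ([0.99171] and U3): 0.99171 × 0.96300 = 0.955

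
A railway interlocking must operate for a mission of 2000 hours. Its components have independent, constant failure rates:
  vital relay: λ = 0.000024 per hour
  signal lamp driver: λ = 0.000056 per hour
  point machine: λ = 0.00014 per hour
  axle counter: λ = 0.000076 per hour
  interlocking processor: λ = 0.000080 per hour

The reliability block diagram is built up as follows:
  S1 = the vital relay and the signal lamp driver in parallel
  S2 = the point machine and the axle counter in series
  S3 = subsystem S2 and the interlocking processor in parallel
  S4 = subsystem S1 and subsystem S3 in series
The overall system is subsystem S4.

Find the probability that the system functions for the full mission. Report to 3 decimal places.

0.943

R(vital relay) = exp(−0.000024 × 2000) = 0.95313
R(signal lamp driver) = exp(−0.000056 × 2000) = 0.89404
R(point machine) = exp(−0.00014 × 2000) = 0.75578
R(axle counter) = exp(−0.000076 × 2000) = 0.85899
R(interlocking processor) = exp(−0.000080 × 2000) = 0.85214
Parallel (vital relay and signal lamp driver): 1 − (1 − 0.95313)(1 − 0.89404) = 0.99503
Series (point machine and axle counter): 0.75578 × 0.85899 = 0.64921
Parallel ([0.64921] and interlocking processor): 1 − (1 − 0.64921)(1 − 0.85214) = 0.94813
Series ([0.99503] and [0.94813]): 0.99503 × 0.94813 = 0.943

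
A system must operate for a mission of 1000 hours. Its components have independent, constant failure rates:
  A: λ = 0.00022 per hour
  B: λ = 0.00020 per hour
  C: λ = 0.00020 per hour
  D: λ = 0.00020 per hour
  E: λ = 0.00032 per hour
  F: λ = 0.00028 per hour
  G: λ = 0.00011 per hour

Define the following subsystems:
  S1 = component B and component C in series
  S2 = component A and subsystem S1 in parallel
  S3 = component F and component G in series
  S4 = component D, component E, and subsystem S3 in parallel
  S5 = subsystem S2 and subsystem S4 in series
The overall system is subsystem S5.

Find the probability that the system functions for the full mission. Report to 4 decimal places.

R(A) = exp(−0.00022 × 1000) = 0.802519
R(B) = exp(−0.00020 × 1000) = 0.818731
R(C) = exp(−0.00020 × 1000) = 0.818731
R(D) = exp(−0.00020 × 1000) = 0.818731
R(E) = exp(−0.00032 × 1000) = 0.726149
R(F) = exp(−0.00028 × 1000) = 0.755784
R(G) = exp(−0.00011 × 1000) = 0.895834
Series (B and C): 0.818731 × 0.818731 = 0.670320
Parallel (A and [0.670320]): 1 − (1 − 0.802519)(1 − 0.670320) = 0.934894
Series (F and G): 0.755784 × 0.895834 = 0.677057
Parallel (D, E, and [0.677057]): 1 − (1 − 0.818731)(1 − 0.726149)(1 − 0.677057) = 0.983969
Series ([0.934894] and [0.983969]): 0.934894 × 0.983969 = 0.9199

0.9199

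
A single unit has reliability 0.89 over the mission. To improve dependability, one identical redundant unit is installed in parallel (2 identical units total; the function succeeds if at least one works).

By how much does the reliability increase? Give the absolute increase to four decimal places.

0.0979

R_before = 0.89
R_after = 1 − (1 − 0.89)^2 = 0.9879
ΔR = 0.9879 − 0.89 = 0.0979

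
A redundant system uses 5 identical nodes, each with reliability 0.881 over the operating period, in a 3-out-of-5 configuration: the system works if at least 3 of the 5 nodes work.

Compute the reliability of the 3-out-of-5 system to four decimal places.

0.9860

R = Σ_{i=3}^{5} C(5,i) p^i (1−p)^{5−i} with p = 0.881
C(5,3)·0.881^3·0.119^2 = 0.096833
C(5,4)·0.881^4·0.119^1 = 0.358443
C(5,5)·0.881^5·0.119^0 = 0.530737
Sum = 0.9860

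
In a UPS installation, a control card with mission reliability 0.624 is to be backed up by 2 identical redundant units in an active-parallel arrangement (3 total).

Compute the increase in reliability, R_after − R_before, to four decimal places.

R_before = 0.624
R_after = 1 − (1 − 0.624)^3 = 0.9468
ΔR = 0.9468 − 0.624 = 0.3228

0.3228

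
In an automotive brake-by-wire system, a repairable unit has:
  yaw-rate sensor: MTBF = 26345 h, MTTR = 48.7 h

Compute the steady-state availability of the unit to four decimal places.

0.9982

A(yaw-rate sensor) = MTBF/(MTBF+MTTR) = 26345/(26345+48.7) = 0.9982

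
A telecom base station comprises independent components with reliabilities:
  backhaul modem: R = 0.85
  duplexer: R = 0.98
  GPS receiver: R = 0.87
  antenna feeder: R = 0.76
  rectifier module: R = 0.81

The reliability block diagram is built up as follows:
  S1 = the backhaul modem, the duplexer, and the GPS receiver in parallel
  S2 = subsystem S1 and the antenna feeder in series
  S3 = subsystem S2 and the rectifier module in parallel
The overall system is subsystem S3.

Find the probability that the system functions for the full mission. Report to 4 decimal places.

Parallel (backhaul modem, duplexer, and GPS receiver): 1 − (1 − 0.850000)(1 − 0.980000)(1 − 0.870000) = 0.999610
Series ([0.999610] and antenna feeder): 0.999610 × 0.760000 = 0.759704
Parallel ([0.759704] and rectifier module): 1 − (1 − 0.759704)(1 − 0.810000) = 0.9543

0.9543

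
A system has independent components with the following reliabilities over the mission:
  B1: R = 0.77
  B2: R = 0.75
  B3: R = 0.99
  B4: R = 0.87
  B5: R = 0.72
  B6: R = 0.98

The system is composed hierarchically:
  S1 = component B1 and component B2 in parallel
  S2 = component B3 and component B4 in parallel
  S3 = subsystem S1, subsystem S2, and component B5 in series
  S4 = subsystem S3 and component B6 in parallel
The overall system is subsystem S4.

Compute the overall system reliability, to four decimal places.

0.9936

Parallel (B1 and B2): 1 − (1 − 0.770000)(1 − 0.750000) = 0.942500
Parallel (B3 and B4): 1 − (1 − 0.990000)(1 − 0.870000) = 0.998700
Series ([0.942500], [0.998700], and B5): 0.942500 × 0.998700 × 0.720000 = 0.677718
Parallel ([0.677718] and B6): 1 − (1 − 0.677718)(1 − 0.980000) = 0.9936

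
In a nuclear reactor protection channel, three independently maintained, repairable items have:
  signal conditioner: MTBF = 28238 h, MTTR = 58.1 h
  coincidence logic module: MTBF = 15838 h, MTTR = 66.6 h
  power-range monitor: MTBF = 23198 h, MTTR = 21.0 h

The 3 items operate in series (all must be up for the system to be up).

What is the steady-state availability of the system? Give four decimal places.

A(signal conditioner) = MTBF/(MTBF+MTTR) = 28238/(28238+58.1) = 0.997947
A(coincidence logic module) = MTBF/(MTBF+MTTR) = 15838/(15838+66.6) = 0.995813
A(power-range monitor) = MTBF/(MTBF+MTTR) = 23198/(23198+21.0) = 0.999096
Series availability: 0.997947 × 0.995813 × 0.999096 = 0.9929

0.9929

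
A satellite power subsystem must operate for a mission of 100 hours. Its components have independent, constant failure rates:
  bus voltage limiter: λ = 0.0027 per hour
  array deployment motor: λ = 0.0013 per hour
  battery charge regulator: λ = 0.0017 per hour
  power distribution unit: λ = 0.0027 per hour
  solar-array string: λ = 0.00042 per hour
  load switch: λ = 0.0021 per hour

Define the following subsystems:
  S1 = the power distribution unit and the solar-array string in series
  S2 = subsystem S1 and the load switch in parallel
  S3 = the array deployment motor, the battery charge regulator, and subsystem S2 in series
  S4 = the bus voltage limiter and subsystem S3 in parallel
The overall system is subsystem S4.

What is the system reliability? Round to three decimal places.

0.930

R(bus voltage limiter) = exp(−0.0027 × 100) = 0.76338
R(array deployment motor) = exp(−0.0013 × 100) = 0.87810
R(battery charge regulator) = exp(−0.0017 × 100) = 0.84366
R(power distribution unit) = exp(−0.0027 × 100) = 0.76338
R(solar-array string) = exp(−0.00042 × 100) = 0.95887
R(load switch) = exp(−0.0021 × 100) = 0.81058
Series (power distribution unit and solar-array string): 0.76338 × 0.95887 = 0.73198
Parallel ([0.73198] and load switch): 1 − (1 − 0.73198)(1 − 0.81058) = 0.94923
Series (array deployment motor, battery charge regulator, and [0.94923]): 0.87810 × 0.84366 × 0.94923 = 0.70321
Parallel (bus voltage limiter and [0.70321]): 1 − (1 − 0.76338)(1 − 0.70321) = 0.930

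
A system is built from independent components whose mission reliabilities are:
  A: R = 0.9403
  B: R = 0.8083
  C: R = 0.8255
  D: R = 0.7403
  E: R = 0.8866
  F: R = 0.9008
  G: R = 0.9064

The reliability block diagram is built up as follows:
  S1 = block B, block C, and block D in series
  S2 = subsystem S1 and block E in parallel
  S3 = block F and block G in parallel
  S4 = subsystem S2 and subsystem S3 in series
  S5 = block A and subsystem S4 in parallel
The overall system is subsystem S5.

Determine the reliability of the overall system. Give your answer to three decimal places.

0.996

Series (B, C, and D): 0.80830 × 0.82550 × 0.74030 = 0.49397
Parallel ([0.49397] and E): 1 − (1 − 0.49397)(1 − 0.88660) = 0.94262
Parallel (F and G): 1 − (1 − 0.90080)(1 − 0.90640) = 0.99071
Series ([0.94262] and [0.99071]): 0.94262 × 0.99071 = 0.93386
Parallel (A and [0.93386]): 1 − (1 − 0.94030)(1 − 0.93386) = 0.996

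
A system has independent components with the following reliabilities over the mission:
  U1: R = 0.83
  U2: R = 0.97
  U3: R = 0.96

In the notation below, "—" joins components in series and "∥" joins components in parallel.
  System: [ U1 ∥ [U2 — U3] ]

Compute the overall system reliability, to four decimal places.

Series (U2 and U3): 0.970000 × 0.960000 = 0.931200
Parallel (U1 and [0.931200]): 1 − (1 − 0.830000)(1 − 0.931200) = 0.9883

0.9883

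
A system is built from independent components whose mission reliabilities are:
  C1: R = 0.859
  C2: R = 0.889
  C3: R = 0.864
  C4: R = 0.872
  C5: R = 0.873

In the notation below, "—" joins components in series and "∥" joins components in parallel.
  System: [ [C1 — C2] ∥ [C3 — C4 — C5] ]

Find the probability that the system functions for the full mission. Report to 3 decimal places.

0.919

Series (C1 and C2): 0.85900 × 0.88900 = 0.76365
Series (C3, C4, and C5): 0.86400 × 0.87200 × 0.87300 = 0.65773
Parallel ([0.76365] and [0.65773]): 1 − (1 − 0.76365)(1 − 0.65773) = 0.919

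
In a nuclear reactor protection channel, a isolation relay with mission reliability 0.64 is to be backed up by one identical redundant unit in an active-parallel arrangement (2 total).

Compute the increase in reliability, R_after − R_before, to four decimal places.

0.2304

R_before = 0.64
R_after = 1 − (1 − 0.64)^2 = 0.8704
ΔR = 0.8704 − 0.64 = 0.2304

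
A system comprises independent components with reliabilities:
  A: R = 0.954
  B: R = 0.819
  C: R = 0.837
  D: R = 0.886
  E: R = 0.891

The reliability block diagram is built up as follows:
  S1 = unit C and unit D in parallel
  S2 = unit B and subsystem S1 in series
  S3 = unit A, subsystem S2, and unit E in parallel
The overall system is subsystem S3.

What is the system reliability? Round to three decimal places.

Parallel (C and D): 1 − (1 − 0.83700)(1 − 0.88600) = 0.98142
Series (B and [0.98142]): 0.81900 × 0.98142 = 0.80378
Parallel (A, [0.80378], and E): 1 − (1 − 0.95400)(1 − 0.80378)(1 − 0.89100) = 0.999

0.999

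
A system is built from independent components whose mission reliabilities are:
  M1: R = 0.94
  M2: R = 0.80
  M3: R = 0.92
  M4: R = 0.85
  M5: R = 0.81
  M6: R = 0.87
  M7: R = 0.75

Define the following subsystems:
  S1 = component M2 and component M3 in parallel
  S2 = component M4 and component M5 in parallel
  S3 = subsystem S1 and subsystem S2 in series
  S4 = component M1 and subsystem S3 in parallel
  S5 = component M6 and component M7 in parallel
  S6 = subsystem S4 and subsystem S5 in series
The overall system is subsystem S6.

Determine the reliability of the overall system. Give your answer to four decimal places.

0.9649

Parallel (M2 and M3): 1 − (1 − 0.800000)(1 − 0.920000) = 0.984000
Parallel (M4 and M5): 1 − (1 − 0.850000)(1 − 0.810000) = 0.971500
Series ([0.984000] and [0.971500]): 0.984000 × 0.971500 = 0.955956
Parallel (M1 and [0.955956]): 1 − (1 − 0.940000)(1 − 0.955956) = 0.997357
Parallel (M6 and M7): 1 − (1 − 0.870000)(1 − 0.750000) = 0.967500
Series ([0.997357] and [0.967500]): 0.997357 × 0.967500 = 0.9649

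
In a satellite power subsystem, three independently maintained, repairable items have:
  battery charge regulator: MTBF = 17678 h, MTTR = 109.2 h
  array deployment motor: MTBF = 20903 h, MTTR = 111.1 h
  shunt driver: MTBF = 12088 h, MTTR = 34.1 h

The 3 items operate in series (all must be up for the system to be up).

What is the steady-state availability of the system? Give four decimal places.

A(battery charge regulator) = MTBF/(MTBF+MTTR) = 17678/(17678+109.2) = 0.993861
A(array deployment motor) = MTBF/(MTBF+MTTR) = 20903/(20903+111.1) = 0.994713
A(shunt driver) = MTBF/(MTBF+MTTR) = 12088/(12088+34.1) = 0.997187
Series availability: 0.993861 × 0.994713 × 0.997187 = 0.9858

0.9858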